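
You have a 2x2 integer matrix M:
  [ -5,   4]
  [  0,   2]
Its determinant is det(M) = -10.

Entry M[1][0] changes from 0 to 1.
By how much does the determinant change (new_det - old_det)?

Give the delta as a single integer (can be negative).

Cofactor C_10 = -4
Entry delta = 1 - 0 = 1
Det delta = entry_delta * cofactor = 1 * -4 = -4

Answer: -4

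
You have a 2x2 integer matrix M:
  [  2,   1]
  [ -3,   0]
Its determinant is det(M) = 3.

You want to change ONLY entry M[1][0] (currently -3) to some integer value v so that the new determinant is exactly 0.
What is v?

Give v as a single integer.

Answer: 0

Derivation:
det is linear in entry M[1][0]: det = old_det + (v - -3) * C_10
Cofactor C_10 = -1
Want det = 0: 3 + (v - -3) * -1 = 0
  (v - -3) = -3 / -1 = 3
  v = -3 + (3) = 0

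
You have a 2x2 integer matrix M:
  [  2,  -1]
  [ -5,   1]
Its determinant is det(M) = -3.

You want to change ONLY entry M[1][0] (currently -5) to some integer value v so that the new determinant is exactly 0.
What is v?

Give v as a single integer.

Answer: -2

Derivation:
det is linear in entry M[1][0]: det = old_det + (v - -5) * C_10
Cofactor C_10 = 1
Want det = 0: -3 + (v - -5) * 1 = 0
  (v - -5) = 3 / 1 = 3
  v = -5 + (3) = -2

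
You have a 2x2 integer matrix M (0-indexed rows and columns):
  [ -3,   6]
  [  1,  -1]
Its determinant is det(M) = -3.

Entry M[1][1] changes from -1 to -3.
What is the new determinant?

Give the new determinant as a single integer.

det is linear in row 1: changing M[1][1] by delta changes det by delta * cofactor(1,1).
Cofactor C_11 = (-1)^(1+1) * minor(1,1) = -3
Entry delta = -3 - -1 = -2
Det delta = -2 * -3 = 6
New det = -3 + 6 = 3

Answer: 3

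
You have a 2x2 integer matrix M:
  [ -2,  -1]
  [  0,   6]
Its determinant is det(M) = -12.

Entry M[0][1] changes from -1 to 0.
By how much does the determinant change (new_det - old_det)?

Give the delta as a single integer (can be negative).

Answer: 0

Derivation:
Cofactor C_01 = 0
Entry delta = 0 - -1 = 1
Det delta = entry_delta * cofactor = 1 * 0 = 0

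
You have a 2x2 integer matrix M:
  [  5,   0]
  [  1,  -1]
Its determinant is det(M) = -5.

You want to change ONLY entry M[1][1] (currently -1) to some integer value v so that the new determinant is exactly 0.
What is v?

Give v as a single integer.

Answer: 0

Derivation:
det is linear in entry M[1][1]: det = old_det + (v - -1) * C_11
Cofactor C_11 = 5
Want det = 0: -5 + (v - -1) * 5 = 0
  (v - -1) = 5 / 5 = 1
  v = -1 + (1) = 0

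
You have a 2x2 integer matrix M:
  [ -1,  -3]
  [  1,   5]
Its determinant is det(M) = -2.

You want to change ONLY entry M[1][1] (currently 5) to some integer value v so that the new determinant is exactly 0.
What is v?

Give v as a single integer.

Answer: 3

Derivation:
det is linear in entry M[1][1]: det = old_det + (v - 5) * C_11
Cofactor C_11 = -1
Want det = 0: -2 + (v - 5) * -1 = 0
  (v - 5) = 2 / -1 = -2
  v = 5 + (-2) = 3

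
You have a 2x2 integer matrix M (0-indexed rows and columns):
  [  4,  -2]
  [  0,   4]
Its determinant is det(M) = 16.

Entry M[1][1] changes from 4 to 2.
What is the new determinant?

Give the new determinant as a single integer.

det is linear in row 1: changing M[1][1] by delta changes det by delta * cofactor(1,1).
Cofactor C_11 = (-1)^(1+1) * minor(1,1) = 4
Entry delta = 2 - 4 = -2
Det delta = -2 * 4 = -8
New det = 16 + -8 = 8

Answer: 8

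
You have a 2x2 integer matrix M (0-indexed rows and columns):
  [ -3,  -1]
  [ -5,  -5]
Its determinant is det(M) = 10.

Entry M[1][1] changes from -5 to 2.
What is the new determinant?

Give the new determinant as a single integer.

det is linear in row 1: changing M[1][1] by delta changes det by delta * cofactor(1,1).
Cofactor C_11 = (-1)^(1+1) * minor(1,1) = -3
Entry delta = 2 - -5 = 7
Det delta = 7 * -3 = -21
New det = 10 + -21 = -11

Answer: -11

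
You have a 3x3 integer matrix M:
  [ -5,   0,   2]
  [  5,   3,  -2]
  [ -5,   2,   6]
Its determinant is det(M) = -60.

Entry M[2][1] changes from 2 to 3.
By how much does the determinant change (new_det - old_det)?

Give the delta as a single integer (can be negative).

Answer: 0

Derivation:
Cofactor C_21 = 0
Entry delta = 3 - 2 = 1
Det delta = entry_delta * cofactor = 1 * 0 = 0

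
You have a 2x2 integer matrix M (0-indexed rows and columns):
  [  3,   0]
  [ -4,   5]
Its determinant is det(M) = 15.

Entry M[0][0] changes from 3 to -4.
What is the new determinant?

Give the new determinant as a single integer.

Answer: -20

Derivation:
det is linear in row 0: changing M[0][0] by delta changes det by delta * cofactor(0,0).
Cofactor C_00 = (-1)^(0+0) * minor(0,0) = 5
Entry delta = -4 - 3 = -7
Det delta = -7 * 5 = -35
New det = 15 + -35 = -20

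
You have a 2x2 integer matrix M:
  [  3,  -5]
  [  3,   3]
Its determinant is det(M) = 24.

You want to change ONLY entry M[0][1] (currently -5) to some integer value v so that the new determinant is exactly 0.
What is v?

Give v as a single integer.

det is linear in entry M[0][1]: det = old_det + (v - -5) * C_01
Cofactor C_01 = -3
Want det = 0: 24 + (v - -5) * -3 = 0
  (v - -5) = -24 / -3 = 8
  v = -5 + (8) = 3

Answer: 3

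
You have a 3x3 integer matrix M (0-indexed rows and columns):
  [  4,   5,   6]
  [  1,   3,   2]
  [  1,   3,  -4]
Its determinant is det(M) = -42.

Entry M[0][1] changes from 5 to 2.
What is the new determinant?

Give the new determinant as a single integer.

det is linear in row 0: changing M[0][1] by delta changes det by delta * cofactor(0,1).
Cofactor C_01 = (-1)^(0+1) * minor(0,1) = 6
Entry delta = 2 - 5 = -3
Det delta = -3 * 6 = -18
New det = -42 + -18 = -60

Answer: -60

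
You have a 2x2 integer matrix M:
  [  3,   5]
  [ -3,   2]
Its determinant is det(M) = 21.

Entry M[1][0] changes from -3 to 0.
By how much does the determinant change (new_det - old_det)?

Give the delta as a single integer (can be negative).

Cofactor C_10 = -5
Entry delta = 0 - -3 = 3
Det delta = entry_delta * cofactor = 3 * -5 = -15

Answer: -15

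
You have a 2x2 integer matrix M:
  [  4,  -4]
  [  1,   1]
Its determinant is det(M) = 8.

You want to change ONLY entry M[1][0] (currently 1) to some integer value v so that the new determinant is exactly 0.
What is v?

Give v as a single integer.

Answer: -1

Derivation:
det is linear in entry M[1][0]: det = old_det + (v - 1) * C_10
Cofactor C_10 = 4
Want det = 0: 8 + (v - 1) * 4 = 0
  (v - 1) = -8 / 4 = -2
  v = 1 + (-2) = -1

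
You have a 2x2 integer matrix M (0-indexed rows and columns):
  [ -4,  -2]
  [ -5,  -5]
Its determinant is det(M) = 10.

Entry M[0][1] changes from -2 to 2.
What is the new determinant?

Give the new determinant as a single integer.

det is linear in row 0: changing M[0][1] by delta changes det by delta * cofactor(0,1).
Cofactor C_01 = (-1)^(0+1) * minor(0,1) = 5
Entry delta = 2 - -2 = 4
Det delta = 4 * 5 = 20
New det = 10 + 20 = 30

Answer: 30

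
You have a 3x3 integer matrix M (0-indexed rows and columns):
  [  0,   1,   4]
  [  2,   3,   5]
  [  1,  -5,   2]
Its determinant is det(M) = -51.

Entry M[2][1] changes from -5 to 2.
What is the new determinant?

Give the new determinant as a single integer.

Answer: 5

Derivation:
det is linear in row 2: changing M[2][1] by delta changes det by delta * cofactor(2,1).
Cofactor C_21 = (-1)^(2+1) * minor(2,1) = 8
Entry delta = 2 - -5 = 7
Det delta = 7 * 8 = 56
New det = -51 + 56 = 5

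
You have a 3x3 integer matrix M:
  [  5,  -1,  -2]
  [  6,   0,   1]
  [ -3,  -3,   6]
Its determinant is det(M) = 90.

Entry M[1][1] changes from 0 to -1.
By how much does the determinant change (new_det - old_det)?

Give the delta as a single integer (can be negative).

Cofactor C_11 = 24
Entry delta = -1 - 0 = -1
Det delta = entry_delta * cofactor = -1 * 24 = -24

Answer: -24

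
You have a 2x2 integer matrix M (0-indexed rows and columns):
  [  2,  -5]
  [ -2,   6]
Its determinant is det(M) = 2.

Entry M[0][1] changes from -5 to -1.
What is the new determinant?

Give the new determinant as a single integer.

Answer: 10

Derivation:
det is linear in row 0: changing M[0][1] by delta changes det by delta * cofactor(0,1).
Cofactor C_01 = (-1)^(0+1) * minor(0,1) = 2
Entry delta = -1 - -5 = 4
Det delta = 4 * 2 = 8
New det = 2 + 8 = 10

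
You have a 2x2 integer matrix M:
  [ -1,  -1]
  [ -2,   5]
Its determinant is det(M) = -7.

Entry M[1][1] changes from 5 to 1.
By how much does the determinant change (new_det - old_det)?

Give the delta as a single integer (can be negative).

Cofactor C_11 = -1
Entry delta = 1 - 5 = -4
Det delta = entry_delta * cofactor = -4 * -1 = 4

Answer: 4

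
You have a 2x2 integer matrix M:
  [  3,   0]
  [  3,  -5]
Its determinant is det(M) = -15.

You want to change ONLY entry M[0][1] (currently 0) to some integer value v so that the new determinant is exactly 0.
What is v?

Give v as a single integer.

Answer: -5

Derivation:
det is linear in entry M[0][1]: det = old_det + (v - 0) * C_01
Cofactor C_01 = -3
Want det = 0: -15 + (v - 0) * -3 = 0
  (v - 0) = 15 / -3 = -5
  v = 0 + (-5) = -5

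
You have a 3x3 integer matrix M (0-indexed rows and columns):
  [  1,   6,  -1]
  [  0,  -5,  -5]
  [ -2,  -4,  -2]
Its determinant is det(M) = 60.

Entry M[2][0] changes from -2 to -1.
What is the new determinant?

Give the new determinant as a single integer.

det is linear in row 2: changing M[2][0] by delta changes det by delta * cofactor(2,0).
Cofactor C_20 = (-1)^(2+0) * minor(2,0) = -35
Entry delta = -1 - -2 = 1
Det delta = 1 * -35 = -35
New det = 60 + -35 = 25

Answer: 25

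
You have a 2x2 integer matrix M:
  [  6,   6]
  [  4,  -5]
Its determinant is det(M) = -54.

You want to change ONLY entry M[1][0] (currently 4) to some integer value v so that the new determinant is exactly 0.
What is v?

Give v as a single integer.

Answer: -5

Derivation:
det is linear in entry M[1][0]: det = old_det + (v - 4) * C_10
Cofactor C_10 = -6
Want det = 0: -54 + (v - 4) * -6 = 0
  (v - 4) = 54 / -6 = -9
  v = 4 + (-9) = -5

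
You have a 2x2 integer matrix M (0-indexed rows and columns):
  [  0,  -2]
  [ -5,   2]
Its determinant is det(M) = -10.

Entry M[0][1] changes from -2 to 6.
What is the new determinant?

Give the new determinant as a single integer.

det is linear in row 0: changing M[0][1] by delta changes det by delta * cofactor(0,1).
Cofactor C_01 = (-1)^(0+1) * minor(0,1) = 5
Entry delta = 6 - -2 = 8
Det delta = 8 * 5 = 40
New det = -10 + 40 = 30

Answer: 30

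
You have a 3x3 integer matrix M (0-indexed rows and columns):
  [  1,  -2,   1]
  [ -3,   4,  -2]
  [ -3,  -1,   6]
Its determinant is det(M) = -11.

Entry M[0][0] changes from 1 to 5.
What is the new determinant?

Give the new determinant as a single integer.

Answer: 77

Derivation:
det is linear in row 0: changing M[0][0] by delta changes det by delta * cofactor(0,0).
Cofactor C_00 = (-1)^(0+0) * minor(0,0) = 22
Entry delta = 5 - 1 = 4
Det delta = 4 * 22 = 88
New det = -11 + 88 = 77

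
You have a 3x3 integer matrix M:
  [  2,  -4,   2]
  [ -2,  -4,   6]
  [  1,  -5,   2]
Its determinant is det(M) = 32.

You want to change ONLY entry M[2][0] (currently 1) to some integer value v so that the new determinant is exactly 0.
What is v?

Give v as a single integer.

Answer: 3

Derivation:
det is linear in entry M[2][0]: det = old_det + (v - 1) * C_20
Cofactor C_20 = -16
Want det = 0: 32 + (v - 1) * -16 = 0
  (v - 1) = -32 / -16 = 2
  v = 1 + (2) = 3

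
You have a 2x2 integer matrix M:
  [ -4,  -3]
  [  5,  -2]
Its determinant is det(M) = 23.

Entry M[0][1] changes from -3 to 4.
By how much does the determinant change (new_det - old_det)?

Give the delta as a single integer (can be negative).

Cofactor C_01 = -5
Entry delta = 4 - -3 = 7
Det delta = entry_delta * cofactor = 7 * -5 = -35

Answer: -35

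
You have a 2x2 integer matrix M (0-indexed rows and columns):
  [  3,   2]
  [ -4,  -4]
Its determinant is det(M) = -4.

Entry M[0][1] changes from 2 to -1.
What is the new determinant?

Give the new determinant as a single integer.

det is linear in row 0: changing M[0][1] by delta changes det by delta * cofactor(0,1).
Cofactor C_01 = (-1)^(0+1) * minor(0,1) = 4
Entry delta = -1 - 2 = -3
Det delta = -3 * 4 = -12
New det = -4 + -12 = -16

Answer: -16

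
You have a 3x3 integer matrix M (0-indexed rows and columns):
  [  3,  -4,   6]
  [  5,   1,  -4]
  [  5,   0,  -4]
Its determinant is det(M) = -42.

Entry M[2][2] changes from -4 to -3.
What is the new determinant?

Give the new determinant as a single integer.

det is linear in row 2: changing M[2][2] by delta changes det by delta * cofactor(2,2).
Cofactor C_22 = (-1)^(2+2) * minor(2,2) = 23
Entry delta = -3 - -4 = 1
Det delta = 1 * 23 = 23
New det = -42 + 23 = -19

Answer: -19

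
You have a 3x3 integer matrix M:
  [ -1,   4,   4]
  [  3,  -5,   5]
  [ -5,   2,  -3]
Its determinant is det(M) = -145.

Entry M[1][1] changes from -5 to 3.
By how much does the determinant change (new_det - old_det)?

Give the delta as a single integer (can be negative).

Cofactor C_11 = 23
Entry delta = 3 - -5 = 8
Det delta = entry_delta * cofactor = 8 * 23 = 184

Answer: 184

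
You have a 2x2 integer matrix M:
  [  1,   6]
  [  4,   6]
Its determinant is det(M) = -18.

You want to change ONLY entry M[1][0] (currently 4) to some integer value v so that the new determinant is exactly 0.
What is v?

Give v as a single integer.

Answer: 1

Derivation:
det is linear in entry M[1][0]: det = old_det + (v - 4) * C_10
Cofactor C_10 = -6
Want det = 0: -18 + (v - 4) * -6 = 0
  (v - 4) = 18 / -6 = -3
  v = 4 + (-3) = 1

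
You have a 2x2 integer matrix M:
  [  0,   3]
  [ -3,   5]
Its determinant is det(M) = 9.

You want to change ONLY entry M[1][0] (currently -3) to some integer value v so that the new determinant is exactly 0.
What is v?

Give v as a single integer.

Answer: 0

Derivation:
det is linear in entry M[1][0]: det = old_det + (v - -3) * C_10
Cofactor C_10 = -3
Want det = 0: 9 + (v - -3) * -3 = 0
  (v - -3) = -9 / -3 = 3
  v = -3 + (3) = 0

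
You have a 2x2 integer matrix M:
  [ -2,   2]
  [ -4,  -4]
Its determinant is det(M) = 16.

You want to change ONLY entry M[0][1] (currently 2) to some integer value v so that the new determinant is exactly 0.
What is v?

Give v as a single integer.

Answer: -2

Derivation:
det is linear in entry M[0][1]: det = old_det + (v - 2) * C_01
Cofactor C_01 = 4
Want det = 0: 16 + (v - 2) * 4 = 0
  (v - 2) = -16 / 4 = -4
  v = 2 + (-4) = -2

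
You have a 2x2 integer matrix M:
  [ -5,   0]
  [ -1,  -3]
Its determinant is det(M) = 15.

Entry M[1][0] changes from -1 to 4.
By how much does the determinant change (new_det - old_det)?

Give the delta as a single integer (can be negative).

Cofactor C_10 = 0
Entry delta = 4 - -1 = 5
Det delta = entry_delta * cofactor = 5 * 0 = 0

Answer: 0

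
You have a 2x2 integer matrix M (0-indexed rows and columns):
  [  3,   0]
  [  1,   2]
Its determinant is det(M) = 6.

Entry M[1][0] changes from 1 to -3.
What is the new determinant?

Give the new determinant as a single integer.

det is linear in row 1: changing M[1][0] by delta changes det by delta * cofactor(1,0).
Cofactor C_10 = (-1)^(1+0) * minor(1,0) = 0
Entry delta = -3 - 1 = -4
Det delta = -4 * 0 = 0
New det = 6 + 0 = 6

Answer: 6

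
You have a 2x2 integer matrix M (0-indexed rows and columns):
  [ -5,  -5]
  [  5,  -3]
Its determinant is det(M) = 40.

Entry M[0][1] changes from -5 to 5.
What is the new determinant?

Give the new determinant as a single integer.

Answer: -10

Derivation:
det is linear in row 0: changing M[0][1] by delta changes det by delta * cofactor(0,1).
Cofactor C_01 = (-1)^(0+1) * minor(0,1) = -5
Entry delta = 5 - -5 = 10
Det delta = 10 * -5 = -50
New det = 40 + -50 = -10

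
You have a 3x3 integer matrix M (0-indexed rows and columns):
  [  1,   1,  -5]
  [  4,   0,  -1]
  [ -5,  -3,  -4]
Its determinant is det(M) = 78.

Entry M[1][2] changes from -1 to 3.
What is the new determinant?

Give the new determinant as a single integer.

Answer: 70

Derivation:
det is linear in row 1: changing M[1][2] by delta changes det by delta * cofactor(1,2).
Cofactor C_12 = (-1)^(1+2) * minor(1,2) = -2
Entry delta = 3 - -1 = 4
Det delta = 4 * -2 = -8
New det = 78 + -8 = 70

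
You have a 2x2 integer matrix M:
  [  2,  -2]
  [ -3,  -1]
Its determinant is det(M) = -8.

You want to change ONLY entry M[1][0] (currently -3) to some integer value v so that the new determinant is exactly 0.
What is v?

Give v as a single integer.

Answer: 1

Derivation:
det is linear in entry M[1][0]: det = old_det + (v - -3) * C_10
Cofactor C_10 = 2
Want det = 0: -8 + (v - -3) * 2 = 0
  (v - -3) = 8 / 2 = 4
  v = -3 + (4) = 1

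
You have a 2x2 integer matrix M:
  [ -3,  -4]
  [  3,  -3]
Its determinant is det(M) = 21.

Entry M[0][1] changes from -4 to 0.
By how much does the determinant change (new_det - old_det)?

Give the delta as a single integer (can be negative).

Answer: -12

Derivation:
Cofactor C_01 = -3
Entry delta = 0 - -4 = 4
Det delta = entry_delta * cofactor = 4 * -3 = -12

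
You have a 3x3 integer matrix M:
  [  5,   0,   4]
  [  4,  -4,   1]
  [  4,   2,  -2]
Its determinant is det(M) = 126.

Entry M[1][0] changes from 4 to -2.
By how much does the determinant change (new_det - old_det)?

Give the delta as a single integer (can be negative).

Cofactor C_10 = 8
Entry delta = -2 - 4 = -6
Det delta = entry_delta * cofactor = -6 * 8 = -48

Answer: -48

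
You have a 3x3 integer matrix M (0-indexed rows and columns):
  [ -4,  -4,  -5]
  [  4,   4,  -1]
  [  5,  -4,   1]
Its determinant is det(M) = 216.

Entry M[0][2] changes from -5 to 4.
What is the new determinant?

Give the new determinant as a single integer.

det is linear in row 0: changing M[0][2] by delta changes det by delta * cofactor(0,2).
Cofactor C_02 = (-1)^(0+2) * minor(0,2) = -36
Entry delta = 4 - -5 = 9
Det delta = 9 * -36 = -324
New det = 216 + -324 = -108

Answer: -108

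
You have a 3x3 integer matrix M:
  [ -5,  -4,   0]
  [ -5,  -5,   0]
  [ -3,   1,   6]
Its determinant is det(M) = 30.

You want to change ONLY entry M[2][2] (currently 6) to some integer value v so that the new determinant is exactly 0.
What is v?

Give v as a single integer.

det is linear in entry M[2][2]: det = old_det + (v - 6) * C_22
Cofactor C_22 = 5
Want det = 0: 30 + (v - 6) * 5 = 0
  (v - 6) = -30 / 5 = -6
  v = 6 + (-6) = 0

Answer: 0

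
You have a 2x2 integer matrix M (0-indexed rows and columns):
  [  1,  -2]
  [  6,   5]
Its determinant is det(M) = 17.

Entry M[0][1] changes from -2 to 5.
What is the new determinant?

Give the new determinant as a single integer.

det is linear in row 0: changing M[0][1] by delta changes det by delta * cofactor(0,1).
Cofactor C_01 = (-1)^(0+1) * minor(0,1) = -6
Entry delta = 5 - -2 = 7
Det delta = 7 * -6 = -42
New det = 17 + -42 = -25

Answer: -25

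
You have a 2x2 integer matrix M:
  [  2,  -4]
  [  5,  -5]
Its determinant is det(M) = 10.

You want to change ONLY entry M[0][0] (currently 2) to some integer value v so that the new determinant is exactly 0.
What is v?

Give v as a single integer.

det is linear in entry M[0][0]: det = old_det + (v - 2) * C_00
Cofactor C_00 = -5
Want det = 0: 10 + (v - 2) * -5 = 0
  (v - 2) = -10 / -5 = 2
  v = 2 + (2) = 4

Answer: 4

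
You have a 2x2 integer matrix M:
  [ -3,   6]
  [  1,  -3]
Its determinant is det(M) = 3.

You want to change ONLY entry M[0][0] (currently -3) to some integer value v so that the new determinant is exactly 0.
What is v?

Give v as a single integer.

Answer: -2

Derivation:
det is linear in entry M[0][0]: det = old_det + (v - -3) * C_00
Cofactor C_00 = -3
Want det = 0: 3 + (v - -3) * -3 = 0
  (v - -3) = -3 / -3 = 1
  v = -3 + (1) = -2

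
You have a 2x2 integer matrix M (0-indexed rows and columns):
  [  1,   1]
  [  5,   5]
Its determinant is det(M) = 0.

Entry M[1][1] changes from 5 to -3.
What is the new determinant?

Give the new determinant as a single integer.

Answer: -8

Derivation:
det is linear in row 1: changing M[1][1] by delta changes det by delta * cofactor(1,1).
Cofactor C_11 = (-1)^(1+1) * minor(1,1) = 1
Entry delta = -3 - 5 = -8
Det delta = -8 * 1 = -8
New det = 0 + -8 = -8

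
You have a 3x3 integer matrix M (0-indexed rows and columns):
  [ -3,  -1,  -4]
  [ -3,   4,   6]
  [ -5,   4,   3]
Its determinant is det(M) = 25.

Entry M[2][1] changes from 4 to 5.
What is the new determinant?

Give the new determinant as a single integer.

det is linear in row 2: changing M[2][1] by delta changes det by delta * cofactor(2,1).
Cofactor C_21 = (-1)^(2+1) * minor(2,1) = 30
Entry delta = 5 - 4 = 1
Det delta = 1 * 30 = 30
New det = 25 + 30 = 55

Answer: 55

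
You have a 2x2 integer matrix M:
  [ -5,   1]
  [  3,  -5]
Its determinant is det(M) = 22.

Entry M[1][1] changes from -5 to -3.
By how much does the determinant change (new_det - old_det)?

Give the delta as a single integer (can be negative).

Answer: -10

Derivation:
Cofactor C_11 = -5
Entry delta = -3 - -5 = 2
Det delta = entry_delta * cofactor = 2 * -5 = -10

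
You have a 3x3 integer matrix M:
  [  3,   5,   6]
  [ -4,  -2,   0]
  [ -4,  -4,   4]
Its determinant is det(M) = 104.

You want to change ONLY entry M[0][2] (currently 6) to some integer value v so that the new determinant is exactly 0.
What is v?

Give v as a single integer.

Answer: -7

Derivation:
det is linear in entry M[0][2]: det = old_det + (v - 6) * C_02
Cofactor C_02 = 8
Want det = 0: 104 + (v - 6) * 8 = 0
  (v - 6) = -104 / 8 = -13
  v = 6 + (-13) = -7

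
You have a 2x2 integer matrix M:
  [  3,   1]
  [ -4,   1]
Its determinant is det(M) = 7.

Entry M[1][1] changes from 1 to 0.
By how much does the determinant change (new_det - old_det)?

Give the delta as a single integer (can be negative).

Cofactor C_11 = 3
Entry delta = 0 - 1 = -1
Det delta = entry_delta * cofactor = -1 * 3 = -3

Answer: -3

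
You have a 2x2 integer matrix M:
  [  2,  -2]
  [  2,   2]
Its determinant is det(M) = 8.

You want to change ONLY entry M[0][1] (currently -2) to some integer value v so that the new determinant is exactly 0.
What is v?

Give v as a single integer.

Answer: 2

Derivation:
det is linear in entry M[0][1]: det = old_det + (v - -2) * C_01
Cofactor C_01 = -2
Want det = 0: 8 + (v - -2) * -2 = 0
  (v - -2) = -8 / -2 = 4
  v = -2 + (4) = 2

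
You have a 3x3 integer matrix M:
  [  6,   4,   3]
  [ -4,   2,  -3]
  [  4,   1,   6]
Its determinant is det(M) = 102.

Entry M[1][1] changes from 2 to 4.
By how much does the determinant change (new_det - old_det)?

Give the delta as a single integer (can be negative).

Answer: 48

Derivation:
Cofactor C_11 = 24
Entry delta = 4 - 2 = 2
Det delta = entry_delta * cofactor = 2 * 24 = 48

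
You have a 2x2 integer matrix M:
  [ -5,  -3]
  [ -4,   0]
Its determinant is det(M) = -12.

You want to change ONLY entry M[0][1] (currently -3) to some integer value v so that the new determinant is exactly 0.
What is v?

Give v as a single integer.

det is linear in entry M[0][1]: det = old_det + (v - -3) * C_01
Cofactor C_01 = 4
Want det = 0: -12 + (v - -3) * 4 = 0
  (v - -3) = 12 / 4 = 3
  v = -3 + (3) = 0

Answer: 0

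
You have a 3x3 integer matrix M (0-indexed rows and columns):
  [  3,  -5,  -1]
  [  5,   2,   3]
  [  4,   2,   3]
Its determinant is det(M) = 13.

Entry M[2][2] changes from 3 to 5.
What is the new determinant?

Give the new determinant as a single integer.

Answer: 75

Derivation:
det is linear in row 2: changing M[2][2] by delta changes det by delta * cofactor(2,2).
Cofactor C_22 = (-1)^(2+2) * minor(2,2) = 31
Entry delta = 5 - 3 = 2
Det delta = 2 * 31 = 62
New det = 13 + 62 = 75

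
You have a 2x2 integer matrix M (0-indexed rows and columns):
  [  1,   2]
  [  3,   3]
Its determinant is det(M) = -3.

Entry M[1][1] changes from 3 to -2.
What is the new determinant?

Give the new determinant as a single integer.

Answer: -8

Derivation:
det is linear in row 1: changing M[1][1] by delta changes det by delta * cofactor(1,1).
Cofactor C_11 = (-1)^(1+1) * minor(1,1) = 1
Entry delta = -2 - 3 = -5
Det delta = -5 * 1 = -5
New det = -3 + -5 = -8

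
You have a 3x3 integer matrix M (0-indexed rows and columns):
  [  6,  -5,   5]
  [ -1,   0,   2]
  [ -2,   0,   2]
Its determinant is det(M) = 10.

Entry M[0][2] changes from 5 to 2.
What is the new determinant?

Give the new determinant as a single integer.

det is linear in row 0: changing M[0][2] by delta changes det by delta * cofactor(0,2).
Cofactor C_02 = (-1)^(0+2) * minor(0,2) = 0
Entry delta = 2 - 5 = -3
Det delta = -3 * 0 = 0
New det = 10 + 0 = 10

Answer: 10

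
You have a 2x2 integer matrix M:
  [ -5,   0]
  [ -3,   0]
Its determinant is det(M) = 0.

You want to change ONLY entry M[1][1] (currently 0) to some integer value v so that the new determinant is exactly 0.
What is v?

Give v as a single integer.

det is linear in entry M[1][1]: det = old_det + (v - 0) * C_11
Cofactor C_11 = -5
Want det = 0: 0 + (v - 0) * -5 = 0
  (v - 0) = 0 / -5 = 0
  v = 0 + (0) = 0

Answer: 0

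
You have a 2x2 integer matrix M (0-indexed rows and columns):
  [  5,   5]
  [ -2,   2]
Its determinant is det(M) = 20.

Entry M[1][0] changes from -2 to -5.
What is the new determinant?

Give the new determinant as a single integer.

det is linear in row 1: changing M[1][0] by delta changes det by delta * cofactor(1,0).
Cofactor C_10 = (-1)^(1+0) * minor(1,0) = -5
Entry delta = -5 - -2 = -3
Det delta = -3 * -5 = 15
New det = 20 + 15 = 35

Answer: 35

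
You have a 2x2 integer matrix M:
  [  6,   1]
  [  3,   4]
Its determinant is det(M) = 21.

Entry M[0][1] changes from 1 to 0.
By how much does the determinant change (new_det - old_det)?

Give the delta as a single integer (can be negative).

Answer: 3

Derivation:
Cofactor C_01 = -3
Entry delta = 0 - 1 = -1
Det delta = entry_delta * cofactor = -1 * -3 = 3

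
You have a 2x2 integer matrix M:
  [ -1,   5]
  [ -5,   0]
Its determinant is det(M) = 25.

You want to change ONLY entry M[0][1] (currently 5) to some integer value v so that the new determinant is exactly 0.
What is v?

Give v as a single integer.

Answer: 0

Derivation:
det is linear in entry M[0][1]: det = old_det + (v - 5) * C_01
Cofactor C_01 = 5
Want det = 0: 25 + (v - 5) * 5 = 0
  (v - 5) = -25 / 5 = -5
  v = 5 + (-5) = 0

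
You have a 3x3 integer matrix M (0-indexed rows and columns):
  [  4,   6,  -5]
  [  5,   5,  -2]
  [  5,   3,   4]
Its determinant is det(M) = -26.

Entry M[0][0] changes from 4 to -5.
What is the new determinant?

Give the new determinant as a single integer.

Answer: -260

Derivation:
det is linear in row 0: changing M[0][0] by delta changes det by delta * cofactor(0,0).
Cofactor C_00 = (-1)^(0+0) * minor(0,0) = 26
Entry delta = -5 - 4 = -9
Det delta = -9 * 26 = -234
New det = -26 + -234 = -260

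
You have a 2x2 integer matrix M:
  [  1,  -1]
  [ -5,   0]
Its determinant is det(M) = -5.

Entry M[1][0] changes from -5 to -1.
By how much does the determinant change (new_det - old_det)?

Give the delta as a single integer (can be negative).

Answer: 4

Derivation:
Cofactor C_10 = 1
Entry delta = -1 - -5 = 4
Det delta = entry_delta * cofactor = 4 * 1 = 4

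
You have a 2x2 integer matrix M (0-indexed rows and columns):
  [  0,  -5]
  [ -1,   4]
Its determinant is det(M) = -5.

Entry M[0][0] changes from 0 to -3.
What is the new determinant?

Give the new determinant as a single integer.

det is linear in row 0: changing M[0][0] by delta changes det by delta * cofactor(0,0).
Cofactor C_00 = (-1)^(0+0) * minor(0,0) = 4
Entry delta = -3 - 0 = -3
Det delta = -3 * 4 = -12
New det = -5 + -12 = -17

Answer: -17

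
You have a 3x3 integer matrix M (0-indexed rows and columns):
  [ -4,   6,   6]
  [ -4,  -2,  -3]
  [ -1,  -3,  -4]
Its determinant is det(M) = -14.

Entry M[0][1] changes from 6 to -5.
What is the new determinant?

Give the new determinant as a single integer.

det is linear in row 0: changing M[0][1] by delta changes det by delta * cofactor(0,1).
Cofactor C_01 = (-1)^(0+1) * minor(0,1) = -13
Entry delta = -5 - 6 = -11
Det delta = -11 * -13 = 143
New det = -14 + 143 = 129

Answer: 129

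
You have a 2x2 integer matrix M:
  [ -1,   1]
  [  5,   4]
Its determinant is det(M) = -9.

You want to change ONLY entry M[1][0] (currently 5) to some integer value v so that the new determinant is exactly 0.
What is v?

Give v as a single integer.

det is linear in entry M[1][0]: det = old_det + (v - 5) * C_10
Cofactor C_10 = -1
Want det = 0: -9 + (v - 5) * -1 = 0
  (v - 5) = 9 / -1 = -9
  v = 5 + (-9) = -4

Answer: -4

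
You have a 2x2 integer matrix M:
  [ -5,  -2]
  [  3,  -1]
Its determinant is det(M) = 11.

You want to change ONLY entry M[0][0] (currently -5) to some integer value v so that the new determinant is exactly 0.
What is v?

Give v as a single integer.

det is linear in entry M[0][0]: det = old_det + (v - -5) * C_00
Cofactor C_00 = -1
Want det = 0: 11 + (v - -5) * -1 = 0
  (v - -5) = -11 / -1 = 11
  v = -5 + (11) = 6

Answer: 6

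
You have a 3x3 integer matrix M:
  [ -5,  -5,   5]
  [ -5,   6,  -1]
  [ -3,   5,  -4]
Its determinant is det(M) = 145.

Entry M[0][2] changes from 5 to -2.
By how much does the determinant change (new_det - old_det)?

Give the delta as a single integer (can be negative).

Cofactor C_02 = -7
Entry delta = -2 - 5 = -7
Det delta = entry_delta * cofactor = -7 * -7 = 49

Answer: 49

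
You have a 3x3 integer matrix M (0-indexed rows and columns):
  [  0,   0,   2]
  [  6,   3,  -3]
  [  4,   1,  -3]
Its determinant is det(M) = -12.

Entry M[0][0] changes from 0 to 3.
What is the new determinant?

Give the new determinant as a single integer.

Answer: -30

Derivation:
det is linear in row 0: changing M[0][0] by delta changes det by delta * cofactor(0,0).
Cofactor C_00 = (-1)^(0+0) * minor(0,0) = -6
Entry delta = 3 - 0 = 3
Det delta = 3 * -6 = -18
New det = -12 + -18 = -30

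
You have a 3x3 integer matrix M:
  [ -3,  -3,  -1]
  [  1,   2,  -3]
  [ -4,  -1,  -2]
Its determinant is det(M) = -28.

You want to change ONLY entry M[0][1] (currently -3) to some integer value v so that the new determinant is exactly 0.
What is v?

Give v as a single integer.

Answer: -1

Derivation:
det is linear in entry M[0][1]: det = old_det + (v - -3) * C_01
Cofactor C_01 = 14
Want det = 0: -28 + (v - -3) * 14 = 0
  (v - -3) = 28 / 14 = 2
  v = -3 + (2) = -1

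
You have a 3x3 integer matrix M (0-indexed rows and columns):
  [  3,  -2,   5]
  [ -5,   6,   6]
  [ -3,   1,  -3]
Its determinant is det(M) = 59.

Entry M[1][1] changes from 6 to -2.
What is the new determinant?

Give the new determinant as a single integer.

Answer: 11

Derivation:
det is linear in row 1: changing M[1][1] by delta changes det by delta * cofactor(1,1).
Cofactor C_11 = (-1)^(1+1) * minor(1,1) = 6
Entry delta = -2 - 6 = -8
Det delta = -8 * 6 = -48
New det = 59 + -48 = 11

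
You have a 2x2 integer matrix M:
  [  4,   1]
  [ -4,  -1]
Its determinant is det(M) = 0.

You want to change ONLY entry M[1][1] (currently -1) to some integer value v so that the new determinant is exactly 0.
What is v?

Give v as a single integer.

Answer: -1

Derivation:
det is linear in entry M[1][1]: det = old_det + (v - -1) * C_11
Cofactor C_11 = 4
Want det = 0: 0 + (v - -1) * 4 = 0
  (v - -1) = 0 / 4 = 0
  v = -1 + (0) = -1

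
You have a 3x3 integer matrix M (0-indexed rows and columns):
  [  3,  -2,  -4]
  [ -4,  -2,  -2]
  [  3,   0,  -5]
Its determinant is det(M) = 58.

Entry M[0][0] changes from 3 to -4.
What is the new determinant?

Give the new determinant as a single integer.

det is linear in row 0: changing M[0][0] by delta changes det by delta * cofactor(0,0).
Cofactor C_00 = (-1)^(0+0) * minor(0,0) = 10
Entry delta = -4 - 3 = -7
Det delta = -7 * 10 = -70
New det = 58 + -70 = -12

Answer: -12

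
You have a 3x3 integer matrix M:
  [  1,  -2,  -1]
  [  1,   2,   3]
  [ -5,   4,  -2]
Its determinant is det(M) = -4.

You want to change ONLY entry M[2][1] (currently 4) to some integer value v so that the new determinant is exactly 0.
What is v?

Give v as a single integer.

det is linear in entry M[2][1]: det = old_det + (v - 4) * C_21
Cofactor C_21 = -4
Want det = 0: -4 + (v - 4) * -4 = 0
  (v - 4) = 4 / -4 = -1
  v = 4 + (-1) = 3

Answer: 3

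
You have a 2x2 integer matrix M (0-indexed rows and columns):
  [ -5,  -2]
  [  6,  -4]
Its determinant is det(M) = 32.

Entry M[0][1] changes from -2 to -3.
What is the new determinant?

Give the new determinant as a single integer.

Answer: 38

Derivation:
det is linear in row 0: changing M[0][1] by delta changes det by delta * cofactor(0,1).
Cofactor C_01 = (-1)^(0+1) * minor(0,1) = -6
Entry delta = -3 - -2 = -1
Det delta = -1 * -6 = 6
New det = 32 + 6 = 38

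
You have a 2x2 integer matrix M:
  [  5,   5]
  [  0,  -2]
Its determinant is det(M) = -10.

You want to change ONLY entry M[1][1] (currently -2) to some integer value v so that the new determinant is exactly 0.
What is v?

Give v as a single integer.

Answer: 0

Derivation:
det is linear in entry M[1][1]: det = old_det + (v - -2) * C_11
Cofactor C_11 = 5
Want det = 0: -10 + (v - -2) * 5 = 0
  (v - -2) = 10 / 5 = 2
  v = -2 + (2) = 0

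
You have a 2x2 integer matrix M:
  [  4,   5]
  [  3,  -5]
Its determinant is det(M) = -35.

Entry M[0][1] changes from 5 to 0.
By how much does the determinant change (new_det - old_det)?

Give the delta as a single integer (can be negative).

Answer: 15

Derivation:
Cofactor C_01 = -3
Entry delta = 0 - 5 = -5
Det delta = entry_delta * cofactor = -5 * -3 = 15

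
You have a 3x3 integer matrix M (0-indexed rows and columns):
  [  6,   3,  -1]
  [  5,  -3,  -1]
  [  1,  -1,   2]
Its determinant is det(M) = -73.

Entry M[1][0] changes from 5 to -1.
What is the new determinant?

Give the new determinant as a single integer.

det is linear in row 1: changing M[1][0] by delta changes det by delta * cofactor(1,0).
Cofactor C_10 = (-1)^(1+0) * minor(1,0) = -5
Entry delta = -1 - 5 = -6
Det delta = -6 * -5 = 30
New det = -73 + 30 = -43

Answer: -43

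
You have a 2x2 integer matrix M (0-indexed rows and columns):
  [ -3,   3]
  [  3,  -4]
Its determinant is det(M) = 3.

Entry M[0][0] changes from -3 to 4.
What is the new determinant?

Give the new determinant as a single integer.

Answer: -25

Derivation:
det is linear in row 0: changing M[0][0] by delta changes det by delta * cofactor(0,0).
Cofactor C_00 = (-1)^(0+0) * minor(0,0) = -4
Entry delta = 4 - -3 = 7
Det delta = 7 * -4 = -28
New det = 3 + -28 = -25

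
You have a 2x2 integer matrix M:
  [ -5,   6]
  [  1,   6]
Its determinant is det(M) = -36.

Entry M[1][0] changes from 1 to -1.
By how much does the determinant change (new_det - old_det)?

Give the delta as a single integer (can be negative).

Answer: 12

Derivation:
Cofactor C_10 = -6
Entry delta = -1 - 1 = -2
Det delta = entry_delta * cofactor = -2 * -6 = 12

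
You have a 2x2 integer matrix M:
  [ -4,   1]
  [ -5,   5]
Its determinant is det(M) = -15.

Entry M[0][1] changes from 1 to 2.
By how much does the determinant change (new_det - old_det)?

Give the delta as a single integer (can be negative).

Answer: 5

Derivation:
Cofactor C_01 = 5
Entry delta = 2 - 1 = 1
Det delta = entry_delta * cofactor = 1 * 5 = 5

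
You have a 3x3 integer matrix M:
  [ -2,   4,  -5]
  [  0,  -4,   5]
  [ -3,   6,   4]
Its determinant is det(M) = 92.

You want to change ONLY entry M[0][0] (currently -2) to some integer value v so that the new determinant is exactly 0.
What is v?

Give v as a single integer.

det is linear in entry M[0][0]: det = old_det + (v - -2) * C_00
Cofactor C_00 = -46
Want det = 0: 92 + (v - -2) * -46 = 0
  (v - -2) = -92 / -46 = 2
  v = -2 + (2) = 0

Answer: 0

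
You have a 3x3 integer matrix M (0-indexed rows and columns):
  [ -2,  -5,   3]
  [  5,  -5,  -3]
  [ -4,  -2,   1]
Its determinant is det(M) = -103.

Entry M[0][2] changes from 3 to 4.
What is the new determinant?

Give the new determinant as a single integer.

det is linear in row 0: changing M[0][2] by delta changes det by delta * cofactor(0,2).
Cofactor C_02 = (-1)^(0+2) * minor(0,2) = -30
Entry delta = 4 - 3 = 1
Det delta = 1 * -30 = -30
New det = -103 + -30 = -133

Answer: -133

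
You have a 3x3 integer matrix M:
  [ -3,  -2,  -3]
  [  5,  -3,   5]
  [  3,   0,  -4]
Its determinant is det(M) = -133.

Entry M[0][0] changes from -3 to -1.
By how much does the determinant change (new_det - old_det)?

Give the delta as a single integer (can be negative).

Cofactor C_00 = 12
Entry delta = -1 - -3 = 2
Det delta = entry_delta * cofactor = 2 * 12 = 24

Answer: 24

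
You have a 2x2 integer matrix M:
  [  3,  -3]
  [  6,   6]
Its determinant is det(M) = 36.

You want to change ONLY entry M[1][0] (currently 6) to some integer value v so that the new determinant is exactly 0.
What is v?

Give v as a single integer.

det is linear in entry M[1][0]: det = old_det + (v - 6) * C_10
Cofactor C_10 = 3
Want det = 0: 36 + (v - 6) * 3 = 0
  (v - 6) = -36 / 3 = -12
  v = 6 + (-12) = -6

Answer: -6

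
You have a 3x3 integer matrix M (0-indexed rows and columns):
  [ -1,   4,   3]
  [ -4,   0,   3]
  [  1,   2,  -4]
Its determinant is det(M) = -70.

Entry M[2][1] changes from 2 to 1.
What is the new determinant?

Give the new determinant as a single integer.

Answer: -61

Derivation:
det is linear in row 2: changing M[2][1] by delta changes det by delta * cofactor(2,1).
Cofactor C_21 = (-1)^(2+1) * minor(2,1) = -9
Entry delta = 1 - 2 = -1
Det delta = -1 * -9 = 9
New det = -70 + 9 = -61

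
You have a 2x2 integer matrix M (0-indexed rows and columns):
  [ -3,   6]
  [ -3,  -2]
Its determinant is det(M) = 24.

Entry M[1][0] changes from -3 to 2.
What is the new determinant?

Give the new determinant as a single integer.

Answer: -6

Derivation:
det is linear in row 1: changing M[1][0] by delta changes det by delta * cofactor(1,0).
Cofactor C_10 = (-1)^(1+0) * minor(1,0) = -6
Entry delta = 2 - -3 = 5
Det delta = 5 * -6 = -30
New det = 24 + -30 = -6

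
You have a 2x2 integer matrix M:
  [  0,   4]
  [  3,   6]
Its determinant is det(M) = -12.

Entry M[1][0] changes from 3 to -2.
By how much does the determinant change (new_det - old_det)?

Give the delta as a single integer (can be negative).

Cofactor C_10 = -4
Entry delta = -2 - 3 = -5
Det delta = entry_delta * cofactor = -5 * -4 = 20

Answer: 20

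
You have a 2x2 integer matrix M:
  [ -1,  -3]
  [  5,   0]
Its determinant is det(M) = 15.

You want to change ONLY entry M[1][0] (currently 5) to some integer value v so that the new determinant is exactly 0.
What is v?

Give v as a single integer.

Answer: 0

Derivation:
det is linear in entry M[1][0]: det = old_det + (v - 5) * C_10
Cofactor C_10 = 3
Want det = 0: 15 + (v - 5) * 3 = 0
  (v - 5) = -15 / 3 = -5
  v = 5 + (-5) = 0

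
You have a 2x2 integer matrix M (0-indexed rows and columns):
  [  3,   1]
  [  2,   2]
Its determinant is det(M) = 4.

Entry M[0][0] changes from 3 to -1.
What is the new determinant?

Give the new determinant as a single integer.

det is linear in row 0: changing M[0][0] by delta changes det by delta * cofactor(0,0).
Cofactor C_00 = (-1)^(0+0) * minor(0,0) = 2
Entry delta = -1 - 3 = -4
Det delta = -4 * 2 = -8
New det = 4 + -8 = -4

Answer: -4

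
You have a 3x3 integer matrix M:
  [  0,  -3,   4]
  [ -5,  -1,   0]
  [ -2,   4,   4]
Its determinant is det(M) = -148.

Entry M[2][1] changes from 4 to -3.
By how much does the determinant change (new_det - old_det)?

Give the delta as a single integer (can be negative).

Cofactor C_21 = -20
Entry delta = -3 - 4 = -7
Det delta = entry_delta * cofactor = -7 * -20 = 140

Answer: 140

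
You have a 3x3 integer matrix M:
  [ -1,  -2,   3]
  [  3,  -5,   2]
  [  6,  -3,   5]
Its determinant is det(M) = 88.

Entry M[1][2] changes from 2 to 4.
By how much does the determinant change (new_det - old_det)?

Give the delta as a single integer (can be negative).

Answer: -30

Derivation:
Cofactor C_12 = -15
Entry delta = 4 - 2 = 2
Det delta = entry_delta * cofactor = 2 * -15 = -30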